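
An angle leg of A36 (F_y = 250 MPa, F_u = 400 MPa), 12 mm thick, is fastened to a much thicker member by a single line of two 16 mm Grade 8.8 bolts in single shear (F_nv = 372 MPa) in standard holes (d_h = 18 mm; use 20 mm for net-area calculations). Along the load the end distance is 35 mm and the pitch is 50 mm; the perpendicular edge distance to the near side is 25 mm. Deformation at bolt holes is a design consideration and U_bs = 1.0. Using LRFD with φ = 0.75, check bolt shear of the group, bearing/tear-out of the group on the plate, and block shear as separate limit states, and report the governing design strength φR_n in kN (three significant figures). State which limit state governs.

Bolt shear: A_b = π·16²/4 = 201.1 mm²; R_n = 372 × 201.1 × 2 × 1 / 1000 = 149.6 kN → 0.75 × 149.6 = 112 kN.
Bearing: edge l_c = 26, r_n = 149.8 kN; interior l_c = 32, r_n = 184.3 kN; R_n = 149.8 + 1·184.3 = 334.1 kN → 251 kN.
Block shear: A_gv = 1020, A_nv = 660, A_nt = 180 mm²; R_n = min(0.6F_uA_nv, 0.6F_yA_gv) + U_bs·F_u·A_nt = 225 kN → 169 kN.
Bolt shear governs: 112 kN.

112 kN (bolt shear governs)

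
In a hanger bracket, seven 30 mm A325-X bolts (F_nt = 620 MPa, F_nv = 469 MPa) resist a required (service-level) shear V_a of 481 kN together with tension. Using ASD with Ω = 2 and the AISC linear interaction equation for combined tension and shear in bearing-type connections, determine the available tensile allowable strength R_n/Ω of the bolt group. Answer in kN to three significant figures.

A_b = π·30²/4 = 706.9 mm²; f_rv = 481 × 1000 / (7 × 706.9) = 97.21 MPa.
F'_nt = 1.3 F_nt − (Ω F_nt / F_nv) f_rv = 1.3·620 − (2·620/469)·97.21 = 549 MPa, capped at F_nt → F'_nt = 549 MPa.
R_n = F'_nt · A_b · n = 549 × 706.9 × 7 / 1000 = 2716 kN.
Allowable strength R_n/Ω = 2716 / 2 = 1360 kN.

1360 kN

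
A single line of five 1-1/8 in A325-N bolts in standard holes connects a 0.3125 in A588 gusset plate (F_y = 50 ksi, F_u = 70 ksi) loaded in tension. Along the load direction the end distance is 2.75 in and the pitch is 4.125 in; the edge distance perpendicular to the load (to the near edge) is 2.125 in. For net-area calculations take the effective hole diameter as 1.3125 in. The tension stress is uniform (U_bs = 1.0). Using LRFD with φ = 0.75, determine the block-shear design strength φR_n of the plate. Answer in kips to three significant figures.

155 kips

Shear plane L_v = 2.75 + 4·4.125 = 19.25 in; A_gv = 19.25 × 0.3125 = 6.016 in².
A_nv = (19.25 − 4.5·1.3125) × 0.3125 = 4.17 in².
A_nt = (2.125 − 0.5·1.3125) × 0.3125 = 0.459 in².
0.6 F_u A_nv = 175.1 kips; 0.6 F_y A_gv = 180.5 kips → shear rupture governs the shear term.
R_n = 175.1 + 1.0 × 70 × 0.459 = 207.3 kips.
Design strength φR_n = 0.75 × 207.3 = 155 kips.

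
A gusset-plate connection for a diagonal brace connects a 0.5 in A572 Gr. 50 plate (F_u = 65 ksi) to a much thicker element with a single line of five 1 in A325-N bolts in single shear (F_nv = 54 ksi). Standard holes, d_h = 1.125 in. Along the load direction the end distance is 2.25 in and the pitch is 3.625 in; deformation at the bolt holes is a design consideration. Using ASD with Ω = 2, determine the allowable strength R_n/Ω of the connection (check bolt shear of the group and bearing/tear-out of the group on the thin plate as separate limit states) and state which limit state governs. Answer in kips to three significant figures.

Bolt shear: A_b = π·1²/4 = 0.7854 in²; R_n = 54 × 0.7854 × 5 × 1 = 212.1 kips → 212.1 / 2 = 106 kips.
Bearing (1.2 l_c t F_u ≤ 2.4 d t F_u): upper limit = 2.4·1·0.5·65 = 78 kips.
  Edge l_c = 2.25 − 1.125/2 = 1.688 → r_n = 65.81 kips; interior l_c = 3.625 − 1.125 = 2.5 → r_n = 78 kips.
  R_n,bearing = 1·65.81 + 4·78 = 377.8 kips → 377.8 / 2 = 189 kips.
Bolt shear governs: 106 kips.

106 kips (bolt shear governs)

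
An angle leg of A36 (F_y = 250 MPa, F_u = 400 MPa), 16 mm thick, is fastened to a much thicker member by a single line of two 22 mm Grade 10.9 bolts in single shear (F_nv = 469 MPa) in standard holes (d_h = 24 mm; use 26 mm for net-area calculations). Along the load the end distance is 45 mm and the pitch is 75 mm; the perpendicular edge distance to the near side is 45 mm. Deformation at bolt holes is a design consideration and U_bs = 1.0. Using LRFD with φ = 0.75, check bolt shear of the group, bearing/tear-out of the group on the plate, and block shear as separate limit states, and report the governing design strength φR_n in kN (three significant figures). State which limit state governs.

Bolt shear: A_b = π·22²/4 = 380.1 mm²; R_n = 469 × 380.1 × 2 × 1 / 1000 = 356.6 kN → 0.75 × 356.6 = 267 kN.
Bearing: edge l_c = 33, r_n = 253.4 kN; interior l_c = 51, r_n = 337.9 kN; R_n = 253.4 + 1·337.9 = 591.4 kN → 444 kN.
Block shear: A_gv = 1920, A_nv = 1296, A_nt = 512 mm²; R_n = min(0.6F_uA_nv, 0.6F_yA_gv) + U_bs·F_u·A_nt = 492.8 kN → 370 kN.
Bolt shear governs: 267 kN.

267 kN (bolt shear governs)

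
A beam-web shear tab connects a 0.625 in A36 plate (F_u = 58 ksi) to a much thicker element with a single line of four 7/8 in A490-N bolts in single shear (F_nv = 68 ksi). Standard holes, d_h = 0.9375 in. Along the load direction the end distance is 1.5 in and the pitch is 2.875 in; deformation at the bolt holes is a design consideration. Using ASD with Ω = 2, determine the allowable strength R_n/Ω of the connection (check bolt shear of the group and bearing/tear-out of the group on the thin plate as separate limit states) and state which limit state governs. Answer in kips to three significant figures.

81.8 kips (bolt shear governs)

Bolt shear: A_b = π·0.875²/4 = 0.6013 in²; R_n = 68 × 0.6013 × 4 × 1 = 163.6 kips → 163.6 / 2 = 81.8 kips.
Bearing (1.2 l_c t F_u ≤ 2.4 d t F_u): upper limit = 2.4·0.875·0.625·58 = 76.12 kips.
  Edge l_c = 1.5 − 0.9375/2 = 1.031 → r_n = 44.86 kips; interior l_c = 2.875 − 0.9375 = 1.938 → r_n = 76.12 kips.
  R_n,bearing = 1·44.86 + 3·76.12 = 273.2 kips → 273.2 / 2 = 137 kips.
Bolt shear governs: 81.8 kips.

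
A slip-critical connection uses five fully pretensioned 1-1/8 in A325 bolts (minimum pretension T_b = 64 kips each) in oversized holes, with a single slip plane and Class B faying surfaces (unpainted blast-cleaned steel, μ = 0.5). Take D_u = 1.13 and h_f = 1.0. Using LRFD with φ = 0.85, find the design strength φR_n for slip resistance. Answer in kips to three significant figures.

154 kips

R_n = μ · D_u · h_f · T_b · n_s · n_b = 0.5 × 1.13 × 1.0 × 64 × 1 × 5 = 180.8 kips.
Design strength φR_n = 0.85 × 180.8 = 154 kips.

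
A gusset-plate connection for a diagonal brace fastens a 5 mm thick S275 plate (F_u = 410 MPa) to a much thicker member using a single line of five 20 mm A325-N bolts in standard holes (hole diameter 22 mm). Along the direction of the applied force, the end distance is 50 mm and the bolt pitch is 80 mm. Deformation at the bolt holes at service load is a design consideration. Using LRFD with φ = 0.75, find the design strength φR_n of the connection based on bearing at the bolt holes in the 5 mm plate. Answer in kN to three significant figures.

Per bolt r_n = 1.2 l_c t F_u ≤ 2.4 d t F_u; upper limit = 2.4 × 20 × 5 × 410 / 1000 = 98.4 kN.
Edge bolt: l_c = 50 − 22/2 = 39 mm → 1.2 × 39 × 5 × 410 / 1000 = 95.94 → r_n = 95.94 kN.
Interior bolts: l_c = 80 − 22 = 58 mm → 1.2 × 58 × 5 × 410 / 1000 = 142.7 → r_n = 98.4 kN.
R_n = 1 × 95.94 + 4 × 98.4 = 489.5 kN.
Design strength φR_n = 0.75 × 489.5 = 367 kN.

367 kN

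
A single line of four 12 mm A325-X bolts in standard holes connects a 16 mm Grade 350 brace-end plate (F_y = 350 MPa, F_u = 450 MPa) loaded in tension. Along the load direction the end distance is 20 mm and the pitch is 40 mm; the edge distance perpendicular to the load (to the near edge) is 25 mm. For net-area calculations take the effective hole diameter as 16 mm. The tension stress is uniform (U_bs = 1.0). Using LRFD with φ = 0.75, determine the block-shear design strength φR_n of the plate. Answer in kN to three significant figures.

Shear plane L_v = 20 + 3·40 = 140 mm; A_gv = 140 × 16 = 2240 mm².
A_nv = (140 − 3.5·16) × 16 = 1344 mm².
A_nt = (25 − 0.5·16) × 16 = 272 mm².
0.6 F_u A_nv = 362.9 kN; 0.6 F_y A_gv = 470.4 kN → shear rupture governs the shear term.
R_n = 362.9 + 1.0 × 450 × 272 / 1000 = 485.3 kN.
Design strength φR_n = 0.75 × 485.3 = 364 kN.

364 kN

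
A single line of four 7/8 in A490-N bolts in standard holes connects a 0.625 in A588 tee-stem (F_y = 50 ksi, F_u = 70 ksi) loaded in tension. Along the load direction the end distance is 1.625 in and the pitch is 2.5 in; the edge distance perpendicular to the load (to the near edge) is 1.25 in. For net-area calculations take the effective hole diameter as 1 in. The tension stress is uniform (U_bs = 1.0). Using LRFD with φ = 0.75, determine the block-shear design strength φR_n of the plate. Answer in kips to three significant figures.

135 kips

Shear plane L_v = 1.625 + 3·2.5 = 9.125 in; A_gv = 9.125 × 0.625 = 5.703 in².
A_nv = (9.125 − 3.5·1) × 0.625 = 3.516 in².
A_nt = (1.25 − 0.5·1) × 0.625 = 0.4688 in².
0.6 F_u A_nv = 147.7 kips; 0.6 F_y A_gv = 171.1 kips → shear rupture governs the shear term.
R_n = 147.7 + 1.0 × 70 × 0.4688 = 180.5 kips.
Design strength φR_n = 0.75 × 180.5 = 135 kips.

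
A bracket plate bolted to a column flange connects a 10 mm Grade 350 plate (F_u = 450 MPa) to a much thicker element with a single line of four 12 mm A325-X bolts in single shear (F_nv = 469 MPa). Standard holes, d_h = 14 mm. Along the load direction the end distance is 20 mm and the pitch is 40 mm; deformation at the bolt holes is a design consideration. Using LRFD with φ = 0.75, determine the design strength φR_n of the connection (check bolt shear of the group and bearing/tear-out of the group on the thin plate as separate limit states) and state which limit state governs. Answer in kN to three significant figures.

159 kN (bolt shear governs)

Bolt shear: A_b = π·12²/4 = 113.1 mm²; R_n = 469 × 113.1 × 4 × 1 / 1000 = 212.2 kN → 0.75 × 212.2 = 159 kN.
Bearing (1.2 l_c t F_u ≤ 2.4 d t F_u): upper limit = 2.4·12·10·450 / 1000 = 129.6 kN.
  Edge l_c = 20 − 14/2 = 13 → r_n = 70.2 kN; interior l_c = 40 − 14 = 26 → r_n = 129.6 kN.
  R_n,bearing = 1·70.2 + 3·129.6 = 459 kN → 0.75 × 459 = 344 kN.
Bolt shear governs: 159 kN.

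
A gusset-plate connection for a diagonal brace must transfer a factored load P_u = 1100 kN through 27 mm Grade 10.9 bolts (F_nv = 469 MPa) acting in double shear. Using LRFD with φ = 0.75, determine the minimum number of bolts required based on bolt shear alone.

3 bolts

A_b = π·27²/4 = 572.6 mm².
Per-bolt design strength φR_n = 0.75 × 469 × 572.6 × 2 / 1000 = 402.8 kN.
n ≥ 1100 / 402.8 = 2.731 → use 3 bolts.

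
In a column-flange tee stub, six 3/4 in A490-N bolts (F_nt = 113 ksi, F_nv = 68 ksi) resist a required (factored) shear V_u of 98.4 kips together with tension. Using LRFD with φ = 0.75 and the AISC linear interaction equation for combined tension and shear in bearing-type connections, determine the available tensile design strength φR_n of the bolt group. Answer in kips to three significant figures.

A_b = π·0.75²/4 = 0.4418 in²; f_rv = 98.4 / (6 × 0.4418) = 37.12 ksi.
F'_nt = 1.3 F_nt − (F_nt / φF_nv) f_rv = 1.3·113 − (113/(0.75·68))·37.12 = 64.65 ksi, capped at F_nt → F'_nt = 64.65 ksi.
R_n = F'_nt · A_b · n = 64.65 × 0.4418 × 6 = 171.4 kips.
Design strength φR_n = 0.75 × 171.4 = 129 kips.

129 kips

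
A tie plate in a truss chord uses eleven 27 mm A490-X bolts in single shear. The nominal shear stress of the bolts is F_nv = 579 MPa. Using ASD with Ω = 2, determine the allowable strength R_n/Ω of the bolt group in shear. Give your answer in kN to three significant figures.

1820 kN

A_b = π × 27² / 4 = 572.6 mm².
R_n = F_nv · A_b · n · n_s = 579 × 572.6 × 11 × 1 / 1000 = 3647 kN.
Allowable strength R_n/Ω = 3647 / 2 = 1820 kN.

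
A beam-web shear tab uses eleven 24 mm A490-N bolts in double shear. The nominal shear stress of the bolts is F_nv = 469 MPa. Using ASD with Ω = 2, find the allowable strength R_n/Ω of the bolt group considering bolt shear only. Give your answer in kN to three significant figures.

2330 kN

A_b = π × 24² / 4 = 452.4 mm².
R_n = F_nv · A_b · n · n_s = 469 × 452.4 × 11 × 2 / 1000 = 4668 kN.
Allowable strength R_n/Ω = 4668 / 2 = 2330 kN.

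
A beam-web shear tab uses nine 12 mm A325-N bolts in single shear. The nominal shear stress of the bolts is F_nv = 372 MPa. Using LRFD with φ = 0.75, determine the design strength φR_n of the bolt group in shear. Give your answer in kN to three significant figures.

284 kN

A_b = π × 12² / 4 = 113.1 mm².
R_n = F_nv · A_b · n · n_s = 372 × 113.1 × 9 × 1 / 1000 = 378.6 kN.
Design strength φR_n = 0.75 × 378.6 = 284 kN.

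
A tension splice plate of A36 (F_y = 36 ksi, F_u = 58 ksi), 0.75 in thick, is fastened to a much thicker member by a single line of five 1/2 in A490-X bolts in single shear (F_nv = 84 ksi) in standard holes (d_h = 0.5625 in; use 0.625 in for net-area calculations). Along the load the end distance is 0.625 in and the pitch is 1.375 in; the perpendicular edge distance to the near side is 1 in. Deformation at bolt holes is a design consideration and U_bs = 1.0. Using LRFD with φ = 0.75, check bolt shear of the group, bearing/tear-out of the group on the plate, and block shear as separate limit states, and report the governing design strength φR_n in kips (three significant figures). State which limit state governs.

Bolt shear: A_b = π·0.5²/4 = 0.1963 in²; R_n = 84 × 0.1963 × 5 × 1 = 82.47 kips → 0.75 × 82.47 = 61.9 kips.
Bearing: edge l_c = 0.3438, r_n = 17.94 kips; interior l_c = 0.8125, r_n = 42.41 kips; R_n = 17.94 + 4·42.41 = 187.6 kips → 141 kips.
Block shear: A_gv = 4.594, A_nv = 2.484, A_nt = 0.5156 in²; R_n = min(0.6F_uA_nv, 0.6F_yA_gv) + U_bs·F_u·A_nt = 116.4 kips → 87.3 kips.
Bolt shear governs: 61.9 kips.

61.9 kips (bolt shear governs)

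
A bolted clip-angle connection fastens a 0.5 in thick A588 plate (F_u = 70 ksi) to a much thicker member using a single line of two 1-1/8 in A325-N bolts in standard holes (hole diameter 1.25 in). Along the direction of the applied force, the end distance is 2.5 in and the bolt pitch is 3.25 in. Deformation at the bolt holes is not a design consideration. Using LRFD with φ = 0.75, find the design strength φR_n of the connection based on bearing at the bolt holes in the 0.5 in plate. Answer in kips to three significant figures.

Per bolt r_n = 1.5 l_c t F_u ≤ 3.0 d t F_u; upper limit = 3.0 × 1.125 × 0.5 × 70 = 118.1 kips.
Edge bolt: l_c = 2.5 − 1.25/2 = 1.875 in → 1.5 × 1.875 × 0.5 × 70 = 98.44 → r_n = 98.44 kips.
Interior bolts: l_c = 3.25 − 1.25 = 2 in → 1.5 × 2 × 0.5 × 70 = 105 → r_n = 105 kips.
R_n = 1 × 98.44 + 1 × 105 = 203.4 kips.
Design strength φR_n = 0.75 × 203.4 = 153 kips.

153 kips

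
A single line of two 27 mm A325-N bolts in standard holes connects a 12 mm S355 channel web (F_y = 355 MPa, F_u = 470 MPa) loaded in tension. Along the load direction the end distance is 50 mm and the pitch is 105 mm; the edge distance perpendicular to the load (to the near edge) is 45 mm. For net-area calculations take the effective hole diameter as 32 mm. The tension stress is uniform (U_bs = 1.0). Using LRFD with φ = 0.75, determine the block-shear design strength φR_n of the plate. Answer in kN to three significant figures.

394 kN

Shear plane L_v = 50 + 1·105 = 155 mm; A_gv = 155 × 12 = 1860 mm².
A_nv = (155 − 1.5·32) × 12 = 1284 mm².
A_nt = (45 − 0.5·32) × 12 = 348 mm².
0.6 F_u A_nv = 362.1 kN; 0.6 F_y A_gv = 396.2 kN → shear rupture governs the shear term.
R_n = 362.1 + 1.0 × 470 × 348 / 1000 = 525.6 kN.
Design strength φR_n = 0.75 × 525.6 = 394 kN.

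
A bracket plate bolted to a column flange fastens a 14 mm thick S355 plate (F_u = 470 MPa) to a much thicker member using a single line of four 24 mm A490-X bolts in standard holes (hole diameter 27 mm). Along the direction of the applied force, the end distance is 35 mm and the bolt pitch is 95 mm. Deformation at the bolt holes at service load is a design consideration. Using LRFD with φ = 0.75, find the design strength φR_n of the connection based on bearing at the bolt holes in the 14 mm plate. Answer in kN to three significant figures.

980 kN

Per bolt r_n = 1.2 l_c t F_u ≤ 2.4 d t F_u; upper limit = 2.4 × 24 × 14 × 470 / 1000 = 379 kN.
Edge bolt: l_c = 35 − 27/2 = 21.5 mm → 1.2 × 21.5 × 14 × 470 / 1000 = 169.8 → r_n = 169.8 kN.
Interior bolts: l_c = 95 − 27 = 68 mm → 1.2 × 68 × 14 × 470 / 1000 = 536.9 → r_n = 379 kN.
R_n = 1 × 169.8 + 3 × 379 = 1307 kN.
Design strength φR_n = 0.75 × 1307 = 980 kN.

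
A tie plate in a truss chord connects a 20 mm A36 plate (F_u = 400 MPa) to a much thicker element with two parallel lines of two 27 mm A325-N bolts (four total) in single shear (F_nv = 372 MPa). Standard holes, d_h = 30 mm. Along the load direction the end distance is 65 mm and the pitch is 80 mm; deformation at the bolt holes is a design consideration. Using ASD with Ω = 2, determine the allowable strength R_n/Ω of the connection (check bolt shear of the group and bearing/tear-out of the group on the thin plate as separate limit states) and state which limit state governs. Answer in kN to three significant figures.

426 kN (bolt shear governs)

Bolt shear: A_b = π·27²/4 = 572.6 mm²; R_n = 372 × 572.6 × 4 × 1 / 1000 = 852 kN → 852 / 2 = 426 kN.
Bearing (1.2 l_c t F_u ≤ 2.4 d t F_u): upper limit = 2.4·27·20·400 / 1000 = 518.4 kN.
  Edge l_c = 65 − 30/2 = 50 → r_n = 480 kN; interior l_c = 80 − 30 = 50 → r_n = 480 kN.
  R_n,bearing = 2·480 + 2·480 = 1920 kN → 1920 / 2 = 960 kN.
Bolt shear governs: 426 kN.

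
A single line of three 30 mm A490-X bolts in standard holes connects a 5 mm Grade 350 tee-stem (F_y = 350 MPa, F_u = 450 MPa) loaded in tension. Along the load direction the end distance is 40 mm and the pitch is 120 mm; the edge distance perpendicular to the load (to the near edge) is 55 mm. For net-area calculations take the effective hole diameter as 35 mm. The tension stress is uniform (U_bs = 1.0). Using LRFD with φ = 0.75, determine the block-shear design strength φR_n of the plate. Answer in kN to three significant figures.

258 kN

Shear plane L_v = 40 + 2·120 = 280 mm; A_gv = 280 × 5 = 1400 mm².
A_nv = (280 − 2.5·35) × 5 = 962.5 mm².
A_nt = (55 − 0.5·35) × 5 = 187.5 mm².
0.6 F_u A_nv = 259.9 kN; 0.6 F_y A_gv = 294 kN → shear rupture governs the shear term.
R_n = 259.9 + 1.0 × 450 × 187.5 / 1000 = 344.2 kN.
Design strength φR_n = 0.75 × 344.2 = 258 kN.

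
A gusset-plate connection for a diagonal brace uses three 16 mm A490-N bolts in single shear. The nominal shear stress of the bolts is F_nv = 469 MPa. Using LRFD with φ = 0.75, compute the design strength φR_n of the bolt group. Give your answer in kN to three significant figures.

A_b = π × 16² / 4 = 201.1 mm².
R_n = F_nv · A_b · n · n_s = 469 × 201.1 × 3 × 1 / 1000 = 282.9 kN.
Design strength φR_n = 0.75 × 282.9 = 212 kN.

212 kN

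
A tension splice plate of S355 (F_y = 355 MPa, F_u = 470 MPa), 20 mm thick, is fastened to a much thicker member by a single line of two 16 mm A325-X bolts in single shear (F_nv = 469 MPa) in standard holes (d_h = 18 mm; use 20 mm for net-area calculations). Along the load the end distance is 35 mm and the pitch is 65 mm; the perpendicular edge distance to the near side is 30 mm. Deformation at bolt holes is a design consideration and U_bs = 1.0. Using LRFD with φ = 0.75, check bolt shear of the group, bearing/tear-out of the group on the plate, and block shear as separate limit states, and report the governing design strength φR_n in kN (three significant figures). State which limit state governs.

Bolt shear: A_b = π·16²/4 = 201.1 mm²; R_n = 469 × 201.1 × 2 × 1 / 1000 = 188.6 kN → 0.75 × 188.6 = 141 kN.
Bearing: edge l_c = 26, r_n = 293.3 kN; interior l_c = 47, r_n = 361 kN; R_n = 293.3 + 1·361 = 654.2 kN → 491 kN.
Block shear: A_gv = 2000, A_nv = 1400, A_nt = 400 mm²; R_n = min(0.6F_uA_nv, 0.6F_yA_gv) + U_bs·F_u·A_nt = 582.8 kN → 437 kN.
Bolt shear governs: 141 kN.

141 kN (bolt shear governs)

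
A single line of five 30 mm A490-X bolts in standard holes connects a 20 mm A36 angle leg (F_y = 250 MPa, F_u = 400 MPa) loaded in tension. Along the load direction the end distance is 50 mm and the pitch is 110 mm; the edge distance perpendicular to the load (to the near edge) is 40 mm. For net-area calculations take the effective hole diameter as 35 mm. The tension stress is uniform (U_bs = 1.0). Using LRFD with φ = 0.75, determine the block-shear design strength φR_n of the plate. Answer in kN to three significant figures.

1240 kN

Shear plane L_v = 50 + 4·110 = 490 mm; A_gv = 490 × 20 = 9800 mm².
A_nv = (490 − 4.5·35) × 20 = 6650 mm².
A_nt = (40 − 0.5·35) × 20 = 450 mm².
0.6 F_u A_nv = 1596 kN; 0.6 F_y A_gv = 1470 kN → shear yielding governs the shear term.
R_n = 1470 + 1.0 × 400 × 450 / 1000 = 1650 kN.
Design strength φR_n = 0.75 × 1650 = 1240 kN.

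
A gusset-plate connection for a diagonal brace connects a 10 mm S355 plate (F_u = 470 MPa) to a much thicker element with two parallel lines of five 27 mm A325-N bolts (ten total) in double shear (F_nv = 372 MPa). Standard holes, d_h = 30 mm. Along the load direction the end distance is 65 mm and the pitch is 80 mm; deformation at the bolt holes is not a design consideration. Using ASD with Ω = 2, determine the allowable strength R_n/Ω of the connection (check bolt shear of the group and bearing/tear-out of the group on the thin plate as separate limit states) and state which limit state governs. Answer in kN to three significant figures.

Bolt shear: A_b = π·27²/4 = 572.6 mm²; R_n = 372 × 572.6 × 10 × 2 / 1000 = 4260 kN → 4260 / 2 = 2130 kN.
Bearing (1.5 l_c t F_u ≤ 3.0 d t F_u): upper limit = 3.0·27·10·470 / 1000 = 380.7 kN.
  Edge l_c = 65 − 30/2 = 50 → r_n = 352.5 kN; interior l_c = 80 − 30 = 50 → r_n = 352.5 kN.
  R_n,bearing = 2·352.5 + 8·352.5 = 3525 kN → 3525 / 2 = 1760 kN.
Bearing governs: 1760 kN.

1760 kN (bearing governs)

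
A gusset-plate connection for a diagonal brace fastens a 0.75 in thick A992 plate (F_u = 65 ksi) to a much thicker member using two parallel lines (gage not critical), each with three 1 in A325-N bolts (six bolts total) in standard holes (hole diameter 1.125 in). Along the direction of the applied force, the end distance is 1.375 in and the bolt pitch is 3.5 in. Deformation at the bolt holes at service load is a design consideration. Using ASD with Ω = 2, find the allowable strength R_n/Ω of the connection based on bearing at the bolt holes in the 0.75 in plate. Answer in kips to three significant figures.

282 kips

Per bolt r_n = 1.2 l_c t F_u ≤ 2.4 d t F_u; upper limit = 2.4 × 1 × 0.75 × 65 = 117 kips.
Edge bolt: l_c = 1.375 − 1.125/2 = 0.8125 in → 1.2 × 0.8125 × 0.75 × 65 = 47.53 → r_n = 47.53 kips.
Interior bolts: l_c = 3.5 − 1.125 = 2.375 in → 1.2 × 2.375 × 0.75 × 65 = 138.9 → r_n = 117 kips.
R_n = 2 × 47.53 + 4 × 117 = 563.1 kips.
Allowable strength R_n/Ω = 563.1 / 2 = 282 kips.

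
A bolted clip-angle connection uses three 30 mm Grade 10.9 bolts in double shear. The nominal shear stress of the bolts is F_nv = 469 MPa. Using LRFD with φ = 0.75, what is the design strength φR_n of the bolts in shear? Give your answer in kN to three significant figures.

A_b = π × 30² / 4 = 706.9 mm².
R_n = F_nv · A_b · n · n_s = 469 × 706.9 × 3 × 2 / 1000 = 1989 kN.
Design strength φR_n = 0.75 × 1989 = 1490 kN.

1490 kN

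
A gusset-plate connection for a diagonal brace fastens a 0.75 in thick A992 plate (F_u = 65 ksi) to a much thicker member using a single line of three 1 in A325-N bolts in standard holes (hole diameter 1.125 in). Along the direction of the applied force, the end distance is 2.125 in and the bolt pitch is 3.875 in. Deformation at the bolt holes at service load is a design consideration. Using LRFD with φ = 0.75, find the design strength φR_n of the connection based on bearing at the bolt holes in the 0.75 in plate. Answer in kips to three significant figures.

244 kips

Per bolt r_n = 1.2 l_c t F_u ≤ 2.4 d t F_u; upper limit = 2.4 × 1 × 0.75 × 65 = 117 kips.
Edge bolt: l_c = 2.125 − 1.125/2 = 1.562 in → 1.2 × 1.562 × 0.75 × 65 = 91.41 → r_n = 91.41 kips.
Interior bolts: l_c = 3.875 − 1.125 = 2.75 in → 1.2 × 2.75 × 0.75 × 65 = 160.9 → r_n = 117 kips.
R_n = 1 × 91.41 + 2 × 117 = 325.4 kips.
Design strength φR_n = 0.75 × 325.4 = 244 kips.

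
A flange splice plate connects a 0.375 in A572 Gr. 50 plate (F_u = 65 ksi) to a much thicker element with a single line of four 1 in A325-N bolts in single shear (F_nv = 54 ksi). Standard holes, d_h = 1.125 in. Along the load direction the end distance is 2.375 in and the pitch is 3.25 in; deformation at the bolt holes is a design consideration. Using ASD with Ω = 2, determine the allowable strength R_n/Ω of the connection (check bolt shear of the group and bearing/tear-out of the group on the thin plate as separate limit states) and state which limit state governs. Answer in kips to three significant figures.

Bolt shear: A_b = π·1²/4 = 0.7854 in²; R_n = 54 × 0.7854 × 4 × 1 = 169.6 kips → 169.6 / 2 = 84.8 kips.
Bearing (1.2 l_c t F_u ≤ 2.4 d t F_u): upper limit = 2.4·1·0.375·65 = 58.5 kips.
  Edge l_c = 2.375 − 1.125/2 = 1.812 → r_n = 53.02 kips; interior l_c = 3.25 − 1.125 = 2.125 → r_n = 58.5 kips.
  R_n,bearing = 1·53.02 + 3·58.5 = 228.5 kips → 228.5 / 2 = 114 kips.
Bolt shear governs: 84.8 kips.

84.8 kips (bolt shear governs)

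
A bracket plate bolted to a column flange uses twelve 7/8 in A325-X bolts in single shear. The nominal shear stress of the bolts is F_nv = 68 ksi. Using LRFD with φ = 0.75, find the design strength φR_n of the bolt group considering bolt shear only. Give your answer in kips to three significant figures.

368 kips

A_b = π × 0.875² / 4 = 0.6013 in².
R_n = F_nv · A_b · n · n_s = 68 × 0.6013 × 12 × 1 = 490.7 kips.
Design strength φR_n = 0.75 × 490.7 = 368 kips.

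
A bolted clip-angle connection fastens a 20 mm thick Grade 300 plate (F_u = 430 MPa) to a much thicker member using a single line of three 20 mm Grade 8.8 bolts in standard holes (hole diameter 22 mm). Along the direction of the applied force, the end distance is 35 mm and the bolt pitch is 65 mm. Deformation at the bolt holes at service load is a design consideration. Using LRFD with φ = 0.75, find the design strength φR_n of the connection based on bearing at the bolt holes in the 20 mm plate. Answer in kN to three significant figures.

805 kN

Per bolt r_n = 1.2 l_c t F_u ≤ 2.4 d t F_u; upper limit = 2.4 × 20 × 20 × 430 / 1000 = 412.8 kN.
Edge bolt: l_c = 35 − 22/2 = 24 mm → 1.2 × 24 × 20 × 430 / 1000 = 247.7 → r_n = 247.7 kN.
Interior bolts: l_c = 65 − 22 = 43 mm → 1.2 × 43 × 20 × 430 / 1000 = 443.8 → r_n = 412.8 kN.
R_n = 1 × 247.7 + 2 × 412.8 = 1073 kN.
Design strength φR_n = 0.75 × 1073 = 805 kN.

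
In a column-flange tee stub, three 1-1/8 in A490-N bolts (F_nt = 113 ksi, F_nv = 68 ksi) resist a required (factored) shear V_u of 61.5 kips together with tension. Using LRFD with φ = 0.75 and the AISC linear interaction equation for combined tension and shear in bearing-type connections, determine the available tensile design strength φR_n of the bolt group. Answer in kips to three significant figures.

A_b = π·1.125²/4 = 0.994 in²; f_rv = 61.5 / (3 × 0.994) = 20.62 ksi.
F'_nt = 1.3 F_nt − (F_nt / φF_nv) f_rv = 1.3·113 − (113/(0.75·68))·20.62 = 101.2 ksi, capped at F_nt → F'_nt = 101.2 ksi.
R_n = F'_nt · A_b · n = 101.2 × 0.994 × 3 = 301.8 kips.
Design strength φR_n = 0.75 × 301.8 = 226 kips.

226 kips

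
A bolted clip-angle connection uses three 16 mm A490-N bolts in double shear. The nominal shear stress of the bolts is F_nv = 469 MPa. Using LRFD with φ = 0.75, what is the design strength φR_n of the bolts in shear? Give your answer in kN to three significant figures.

424 kN

A_b = π × 16² / 4 = 201.1 mm².
R_n = F_nv · A_b · n · n_s = 469 × 201.1 × 3 × 2 / 1000 = 565.8 kN.
Design strength φR_n = 0.75 × 565.8 = 424 kN.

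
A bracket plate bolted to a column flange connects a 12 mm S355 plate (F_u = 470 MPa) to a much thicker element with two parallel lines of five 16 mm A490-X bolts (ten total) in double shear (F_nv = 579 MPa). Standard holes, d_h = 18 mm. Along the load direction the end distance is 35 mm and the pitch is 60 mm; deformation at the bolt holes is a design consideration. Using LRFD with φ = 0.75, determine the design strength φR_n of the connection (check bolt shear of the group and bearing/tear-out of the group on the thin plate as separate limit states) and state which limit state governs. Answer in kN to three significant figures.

1560 kN (bearing governs)

Bolt shear: A_b = π·16²/4 = 201.1 mm²; R_n = 579 × 201.1 × 10 × 2 / 1000 = 2328 kN → 0.75 × 2328 = 1750 kN.
Bearing (1.2 l_c t F_u ≤ 2.4 d t F_u): upper limit = 2.4·16·12·470 / 1000 = 216.6 kN.
  Edge l_c = 35 − 18/2 = 26 → r_n = 176 kN; interior l_c = 60 − 18 = 42 → r_n = 216.6 kN.
  R_n,bearing = 2·176 + 8·216.6 = 2085 kN → 0.75 × 2085 = 1560 kN.
Bearing governs: 1560 kN.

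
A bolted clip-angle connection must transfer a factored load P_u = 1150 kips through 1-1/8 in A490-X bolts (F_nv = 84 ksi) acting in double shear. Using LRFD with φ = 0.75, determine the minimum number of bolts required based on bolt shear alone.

A_b = π·1.125²/4 = 0.994 in².
Per-bolt design strength φR_n = 0.75 × 84 × 0.994 × 2 = 125.2 kips.
n ≥ 1150 / 125.2 = 9.182 → use 10 bolts.

10 bolts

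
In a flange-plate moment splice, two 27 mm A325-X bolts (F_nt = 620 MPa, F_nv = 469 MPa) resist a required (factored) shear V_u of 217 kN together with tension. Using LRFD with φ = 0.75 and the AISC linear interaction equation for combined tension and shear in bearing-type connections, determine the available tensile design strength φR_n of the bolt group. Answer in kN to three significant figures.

405 kN

A_b = π·27²/4 = 572.6 mm²; f_rv = 217 × 1000 / (2 × 572.6) = 189.5 MPa.
F'_nt = 1.3 F_nt − (F_nt / φF_nv) f_rv = 1.3·620 − (620/(0.75·469))·189.5 = 472 MPa, capped at F_nt → F'_nt = 472 MPa.
R_n = F'_nt · A_b · n = 472 × 572.6 × 2 / 1000 = 540.5 kN.
Design strength φR_n = 0.75 × 540.5 = 405 kN.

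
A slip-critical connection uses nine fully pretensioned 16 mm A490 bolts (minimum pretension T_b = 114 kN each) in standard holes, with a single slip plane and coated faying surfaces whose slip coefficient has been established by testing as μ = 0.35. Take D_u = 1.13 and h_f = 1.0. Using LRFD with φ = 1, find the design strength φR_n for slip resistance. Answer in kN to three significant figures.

R_n = μ · D_u · h_f · T_b · n_s · n_b = 0.35 × 1.13 × 1.0 × 114 × 1 × 9 = 405.8 kN.
Design strength φR_n = 1 × 405.8 = 406 kN.

406 kN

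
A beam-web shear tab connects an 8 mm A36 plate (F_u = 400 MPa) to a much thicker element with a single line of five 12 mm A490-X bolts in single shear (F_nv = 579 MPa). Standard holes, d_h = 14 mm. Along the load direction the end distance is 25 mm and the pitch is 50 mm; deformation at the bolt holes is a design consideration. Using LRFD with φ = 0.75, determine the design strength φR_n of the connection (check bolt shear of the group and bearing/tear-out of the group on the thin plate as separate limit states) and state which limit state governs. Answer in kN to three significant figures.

Bolt shear: A_b = π·12²/4 = 113.1 mm²; R_n = 579 × 113.1 × 5 × 1 / 1000 = 327.4 kN → 0.75 × 327.4 = 246 kN.
Bearing (1.2 l_c t F_u ≤ 2.4 d t F_u): upper limit = 2.4·12·8·400 / 1000 = 92.16 kN.
  Edge l_c = 25 − 14/2 = 18 → r_n = 69.12 kN; interior l_c = 50 − 14 = 36 → r_n = 92.16 kN.
  R_n,bearing = 1·69.12 + 4·92.16 = 437.8 kN → 0.75 × 437.8 = 328 kN.
Bolt shear governs: 246 kN.

246 kN (bolt shear governs)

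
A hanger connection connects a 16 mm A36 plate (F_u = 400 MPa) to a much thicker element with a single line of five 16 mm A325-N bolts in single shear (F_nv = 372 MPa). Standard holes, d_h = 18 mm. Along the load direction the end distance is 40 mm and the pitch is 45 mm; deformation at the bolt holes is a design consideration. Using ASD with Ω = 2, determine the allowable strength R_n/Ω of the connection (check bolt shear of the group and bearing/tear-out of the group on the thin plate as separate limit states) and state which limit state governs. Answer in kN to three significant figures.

187 kN (bolt shear governs)

Bolt shear: A_b = π·16²/4 = 201.1 mm²; R_n = 372 × 201.1 × 5 × 1 / 1000 = 374 kN → 374 / 2 = 187 kN.
Bearing (1.2 l_c t F_u ≤ 2.4 d t F_u): upper limit = 2.4·16·16·400 / 1000 = 245.8 kN.
  Edge l_c = 40 − 18/2 = 31 → r_n = 238.1 kN; interior l_c = 45 − 18 = 27 → r_n = 207.4 kN.
  R_n,bearing = 1·238.1 + 4·207.4 = 1068 kN → 1068 / 2 = 534 kN.
Bolt shear governs: 187 kN.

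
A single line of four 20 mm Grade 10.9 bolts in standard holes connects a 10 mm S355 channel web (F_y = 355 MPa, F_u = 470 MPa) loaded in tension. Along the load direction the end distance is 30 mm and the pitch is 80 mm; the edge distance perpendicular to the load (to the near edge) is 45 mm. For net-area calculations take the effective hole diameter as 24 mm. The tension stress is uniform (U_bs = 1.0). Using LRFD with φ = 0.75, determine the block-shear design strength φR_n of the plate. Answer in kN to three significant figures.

Shear plane L_v = 30 + 3·80 = 270 mm; A_gv = 270 × 10 = 2700 mm².
A_nv = (270 − 3.5·24) × 10 = 1860 mm².
A_nt = (45 − 0.5·24) × 10 = 330 mm².
0.6 F_u A_nv = 524.5 kN; 0.6 F_y A_gv = 575.1 kN → shear rupture governs the shear term.
R_n = 524.5 + 1.0 × 470 × 330 / 1000 = 679.6 kN.
Design strength φR_n = 0.75 × 679.6 = 510 kN.

510 kN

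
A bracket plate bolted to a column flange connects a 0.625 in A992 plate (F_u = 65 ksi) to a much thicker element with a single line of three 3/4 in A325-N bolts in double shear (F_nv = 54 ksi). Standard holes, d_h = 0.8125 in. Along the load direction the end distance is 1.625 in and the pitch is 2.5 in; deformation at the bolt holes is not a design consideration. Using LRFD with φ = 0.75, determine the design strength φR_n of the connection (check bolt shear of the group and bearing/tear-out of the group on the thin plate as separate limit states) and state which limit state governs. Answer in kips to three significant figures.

107 kips (bolt shear governs)

Bolt shear: A_b = π·0.75²/4 = 0.4418 in²; R_n = 54 × 0.4418 × 3 × 2 = 143.1 kips → 0.75 × 143.1 = 107 kips.
Bearing (1.5 l_c t F_u ≤ 3.0 d t F_u): upper limit = 3.0·0.75·0.625·65 = 91.41 kips.
  Edge l_c = 1.625 − 0.8125/2 = 1.219 → r_n = 74.27 kips; interior l_c = 2.5 − 0.8125 = 1.688 → r_n = 91.41 kips.
  R_n,bearing = 1·74.27 + 2·91.41 = 257.1 kips → 0.75 × 257.1 = 193 kips.
Bolt shear governs: 107 kips.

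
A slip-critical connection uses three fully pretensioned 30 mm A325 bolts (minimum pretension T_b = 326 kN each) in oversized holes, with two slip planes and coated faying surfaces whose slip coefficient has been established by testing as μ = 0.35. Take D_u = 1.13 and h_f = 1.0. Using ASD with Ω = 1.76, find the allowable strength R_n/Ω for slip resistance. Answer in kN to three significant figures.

440 kN

R_n = μ · D_u · h_f · T_b · n_s · n_b = 0.35 × 1.13 × 1.0 × 326 × 2 × 3 = 773.6 kN.
Allowable strength R_n/Ω = 773.6 / 1.76 = 440 kN.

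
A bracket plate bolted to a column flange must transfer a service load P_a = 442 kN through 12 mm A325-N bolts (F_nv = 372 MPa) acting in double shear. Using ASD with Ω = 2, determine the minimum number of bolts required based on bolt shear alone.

A_b = π·12²/4 = 113.1 mm².
Per-bolt allowable strength R_n/Ω = 372 × 113.1 × 2 / 1000 / 2 = 42.07 kN.
n ≥ 442 / 42.07 = 10.51 → use 11 bolts.

11 bolts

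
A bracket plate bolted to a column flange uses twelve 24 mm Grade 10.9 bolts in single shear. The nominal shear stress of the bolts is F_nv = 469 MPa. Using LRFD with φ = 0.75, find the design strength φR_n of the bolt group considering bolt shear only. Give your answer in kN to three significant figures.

A_b = π × 24² / 4 = 452.4 mm².
R_n = F_nv · A_b · n · n_s = 469 × 452.4 × 12 × 1 / 1000 = 2546 kN.
Design strength φR_n = 0.75 × 2546 = 1910 kN.

1910 kN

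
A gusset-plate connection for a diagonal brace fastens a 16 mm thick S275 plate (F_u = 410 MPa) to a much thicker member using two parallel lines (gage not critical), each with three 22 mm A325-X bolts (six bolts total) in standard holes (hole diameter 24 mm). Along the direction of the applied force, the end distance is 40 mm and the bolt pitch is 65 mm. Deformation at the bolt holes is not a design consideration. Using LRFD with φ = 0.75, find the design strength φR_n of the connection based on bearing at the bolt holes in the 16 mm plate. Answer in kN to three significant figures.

1620 kN

Per bolt r_n = 1.5 l_c t F_u ≤ 3.0 d t F_u; upper limit = 3.0 × 22 × 16 × 410 / 1000 = 433 kN.
Edge bolt: l_c = 40 − 24/2 = 28 mm → 1.5 × 28 × 16 × 410 / 1000 = 275.5 → r_n = 275.5 kN.
Interior bolts: l_c = 65 − 24 = 41 mm → 1.5 × 41 × 16 × 410 / 1000 = 403.4 → r_n = 403.4 kN.
R_n = 2 × 275.5 + 4 × 403.4 = 2165 kN.
Design strength φR_n = 0.75 × 2165 = 1620 kN.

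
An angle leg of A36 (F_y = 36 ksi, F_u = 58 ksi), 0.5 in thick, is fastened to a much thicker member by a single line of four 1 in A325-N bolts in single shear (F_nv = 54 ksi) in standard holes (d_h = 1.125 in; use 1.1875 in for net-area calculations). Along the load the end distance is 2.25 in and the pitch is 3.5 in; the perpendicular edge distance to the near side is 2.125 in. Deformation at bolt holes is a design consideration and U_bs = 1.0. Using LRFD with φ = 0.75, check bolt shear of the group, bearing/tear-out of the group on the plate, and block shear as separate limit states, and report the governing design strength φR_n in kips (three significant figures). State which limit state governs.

Bolt shear: A_b = π·1²/4 = 0.7854 in²; R_n = 54 × 0.7854 × 4 × 1 = 169.6 kips → 0.75 × 169.6 = 127 kips.
Bearing: edge l_c = 1.688, r_n = 58.72 kips; interior l_c = 2.375, r_n = 69.6 kips; R_n = 58.72 + 3·69.6 = 267.5 kips → 201 kips.
Block shear: A_gv = 6.375, A_nv = 4.297, A_nt = 0.7656 in²; R_n = min(0.6F_uA_nv, 0.6F_yA_gv) + U_bs·F_u·A_nt = 182.1 kips → 137 kips.
Bolt shear governs: 127 kips.

127 kips (bolt shear governs)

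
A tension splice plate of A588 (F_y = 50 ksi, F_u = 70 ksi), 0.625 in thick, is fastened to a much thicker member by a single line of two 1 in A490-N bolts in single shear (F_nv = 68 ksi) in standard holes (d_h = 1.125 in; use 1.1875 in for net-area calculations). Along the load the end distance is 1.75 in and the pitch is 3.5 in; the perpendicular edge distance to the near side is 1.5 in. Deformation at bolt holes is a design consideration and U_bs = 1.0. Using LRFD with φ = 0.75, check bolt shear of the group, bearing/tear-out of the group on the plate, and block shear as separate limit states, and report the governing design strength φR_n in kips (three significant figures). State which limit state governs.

Bolt shear: A_b = π·1²/4 = 0.7854 in²; R_n = 68 × 0.7854 × 2 × 1 = 106.8 kips → 0.75 × 106.8 = 80.1 kips.
Bearing: edge l_c = 1.188, r_n = 62.34 kips; interior l_c = 2.375, r_n = 105 kips; R_n = 62.34 + 1·105 = 167.3 kips → 126 kips.
Block shear: A_gv = 3.281, A_nv = 2.168, A_nt = 0.5664 in²; R_n = min(0.6F_uA_nv, 0.6F_yA_gv) + U_bs·F_u·A_nt = 130.7 kips → 98 kips.
Bolt shear governs: 80.1 kips.

80.1 kips (bolt shear governs)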